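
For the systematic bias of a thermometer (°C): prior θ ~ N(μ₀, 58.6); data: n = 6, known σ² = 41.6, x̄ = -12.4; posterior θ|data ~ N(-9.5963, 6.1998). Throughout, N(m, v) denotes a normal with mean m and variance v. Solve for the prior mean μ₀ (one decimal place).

With known observation variance, the Normal–Normal posterior has precision τ_n = τ₀ + n/σ² and mean μ_n = (τ₀μ₀ + (n/σ²)x̄)/τ_n.
Here τ₀ = 1/58.6 = 0.017065 and τ_data = 6/41.6 = 0.144231, so τ_n = 0.161296.
Rearranging for μ₀: μ₀ = (μ_n·τ_n − τ_data·x̄)/τ₀ = (-9.5963·0.161296 − 0.144231·-12.4) / 0.017065 = 0.240620/0.017065 ≈ 14.1.

μ₀ = 14.1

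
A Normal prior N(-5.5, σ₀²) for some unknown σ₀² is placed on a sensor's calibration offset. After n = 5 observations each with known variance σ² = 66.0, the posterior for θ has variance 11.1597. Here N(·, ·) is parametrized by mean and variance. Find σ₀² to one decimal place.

For the Normal–Normal model with known σ², precisions add: τ_n = τ₀ + n/σ².
So 1/σ₀² = 1/11.1597 − 5/66.0 = 0.089608 − 0.075758 = 0.013850.
Hence σ₀² = 1/0.013850 ≈ 72.2.

σ₀² = 72.2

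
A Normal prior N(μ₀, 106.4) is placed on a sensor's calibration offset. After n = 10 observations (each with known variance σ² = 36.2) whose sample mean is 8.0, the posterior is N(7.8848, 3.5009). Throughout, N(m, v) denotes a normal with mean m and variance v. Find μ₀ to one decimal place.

The posterior mean is a precision-weighted average: μ_n = (τ₀μ₀ + τ_data·x̄)/(τ₀+τ_data), with τ₀=1/σ₀² and τ_data=n/σ².
Here τ₀ = 1/106.4 = 0.009398 and τ_data = 10/36.2 = 0.276243, so τ_n = 0.285641.
Rearranging for μ₀: μ₀ = (μ_n·τ_n − τ_data·x̄)/τ₀ = (7.8848·0.285641 − 0.276243·8.0) / 0.009398 = 0.042278/0.009398 ≈ 4.5.

μ₀ = 4.5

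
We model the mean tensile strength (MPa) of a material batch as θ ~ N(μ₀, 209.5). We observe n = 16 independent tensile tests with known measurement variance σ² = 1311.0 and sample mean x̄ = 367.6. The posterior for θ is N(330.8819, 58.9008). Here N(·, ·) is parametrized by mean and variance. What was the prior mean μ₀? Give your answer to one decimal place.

With known observation variance, the Normal–Normal posterior has precision τ_n = τ₀ + n/σ² and mean μ_n = (τ₀μ₀ + (n/σ²)x̄)/τ_n.
Here τ₀ = 1/209.5 = 0.004773 and τ_data = 16/1311.0 = 0.012204, so τ_n = 0.016977.
Rearranging for μ₀: μ₀ = (μ_n·τ_n − τ_data·x̄)/τ₀ = (330.8819·0.016977 − 0.012204·367.6) / 0.004773 = 1.131192/0.004773 ≈ 237.0.

μ₀ = 237.0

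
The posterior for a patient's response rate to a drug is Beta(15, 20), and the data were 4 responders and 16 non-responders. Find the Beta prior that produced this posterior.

Under Beta–binomial conjugacy the posterior parameters are (α+s, β+f).
So α = 15 − 4 = 11 and β = 20 − 16 = 4.

Beta(11, 4)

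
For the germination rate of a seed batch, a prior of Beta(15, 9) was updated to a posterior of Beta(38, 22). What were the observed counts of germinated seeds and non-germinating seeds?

23 germinated seeds and 13 non-germinating seeds

Beta is conjugate to the binomial likelihood: posterior = Beta(a+s, b+f).
So s = 38 − 15 = 23 and f = 22 − 9 = 13.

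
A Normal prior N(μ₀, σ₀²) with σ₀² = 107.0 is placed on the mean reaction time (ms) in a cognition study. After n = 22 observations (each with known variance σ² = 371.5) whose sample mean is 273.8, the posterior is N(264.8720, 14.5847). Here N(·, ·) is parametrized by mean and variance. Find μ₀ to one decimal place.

μ₀ = 208.3

The posterior mean is a precision-weighted average: μ_n = (τ₀μ₀ + τ_data·x̄)/(τ₀+τ_data), with τ₀=1/σ₀² and τ_data=n/σ².
Here τ₀ = 1/107.0 = 0.009346 and τ_data = 22/371.5 = 0.059219, so τ_n = 0.068565.
Rearranging for μ₀: μ₀ = (μ_n·τ_n − τ_data·x̄)/τ₀ = (264.8720·0.068565 − 0.059219·273.8) / 0.009346 = 1.946786/0.009346 ≈ 208.3.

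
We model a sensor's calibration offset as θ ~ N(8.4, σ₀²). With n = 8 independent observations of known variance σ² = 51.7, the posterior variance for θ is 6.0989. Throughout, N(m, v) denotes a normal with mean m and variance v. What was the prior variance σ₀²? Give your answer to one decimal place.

Posterior precision equals prior precision plus data precision: 1/σ_n² = 1/σ₀² + n/σ².
So 1/σ₀² = 1/6.0989 − 8/51.7 = 0.163964 − 0.154739 = 0.009225.
Hence σ₀² = 1/0.009225 ≈ 108.4.

σ₀² = 108.4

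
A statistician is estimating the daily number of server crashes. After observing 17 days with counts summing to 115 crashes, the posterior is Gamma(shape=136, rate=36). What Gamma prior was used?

A Gamma(α, β) prior (rate parametrization) on a Poisson rate with n observations summing to S gives posterior Gamma(α+S, β+n).
So α = 136 − 115 = 21 and β = 36 − 17 = 19.

Gamma(shape=21, rate=19)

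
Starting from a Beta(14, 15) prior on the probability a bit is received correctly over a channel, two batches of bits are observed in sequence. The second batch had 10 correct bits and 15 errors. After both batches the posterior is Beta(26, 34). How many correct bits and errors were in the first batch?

2 correct bits and 4 errors

Sequential conjugate updates are equivalent to a single update on the pooled data, so total successes = posterior α − prior α and total failures = posterior β − prior β.
Total across both batches: 26−14=12 correct bits, 34−15=19 errors.
Subtract the second batch: 12−10=2 correct bits and 19−15=4 errors.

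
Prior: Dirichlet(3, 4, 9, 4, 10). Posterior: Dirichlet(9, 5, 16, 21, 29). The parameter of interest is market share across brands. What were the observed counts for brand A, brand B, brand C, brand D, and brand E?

counts (6, 1, 7, 17, 19)

For a Dirichlet(α) prior with multinomial counts c, the posterior is Dirichlet(α + c) componentwise.
Counts are posterior − prior componentwise: 9−3=6, 5−4=1, 16−9=7, 21−4=17, 29−10=19.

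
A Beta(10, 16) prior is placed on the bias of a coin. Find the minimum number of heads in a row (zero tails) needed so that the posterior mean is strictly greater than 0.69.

After k heads and 0 tails the posterior is Beta(10+k, 16), with mean (10+k)/(10+16+k).
Set (10+k)/(26+k) > 0.69 and solve: k > (0.69·26 − 10)/(1 − 0.69) = 25.613.
The smallest integer exceeding 25.613 is 26, and checking k=26: (36)/(52) = 0.6923 > 0.69.

k = 26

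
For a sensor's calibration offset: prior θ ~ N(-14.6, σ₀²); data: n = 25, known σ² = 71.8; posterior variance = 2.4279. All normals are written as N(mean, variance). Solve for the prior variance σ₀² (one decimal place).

For the Normal–Normal model with known σ², precisions add: τ_n = τ₀ + n/σ².
So 1/σ₀² = 1/2.4279 − 25/71.8 = 0.411879 − 0.348189 = 0.063690.
Hence σ₀² = 1/0.063690 ≈ 15.7.

σ₀² = 15.7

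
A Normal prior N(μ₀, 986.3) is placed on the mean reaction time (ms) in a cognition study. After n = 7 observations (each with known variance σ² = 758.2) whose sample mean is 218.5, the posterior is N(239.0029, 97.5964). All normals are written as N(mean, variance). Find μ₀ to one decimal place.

μ₀ = 425.7

With known observation variance, the Normal–Normal posterior has precision τ_n = τ₀ + n/σ² and mean μ_n = (τ₀μ₀ + (n/σ²)x̄)/τ_n.
Here τ₀ = 1/986.3 = 0.001014 and τ_data = 7/758.2 = 0.009232, so τ_n = 0.010246.
Rearranging for μ₀: μ₀ = (μ_n·τ_n − τ_data·x̄)/τ₀ = (239.0029·0.010246 − 0.009232·218.5) / 0.001014 = 0.431632/0.001014 ≈ 425.7.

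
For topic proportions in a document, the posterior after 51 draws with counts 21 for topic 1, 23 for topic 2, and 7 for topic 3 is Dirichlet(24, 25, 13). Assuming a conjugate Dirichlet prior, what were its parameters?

Dirichlet(3, 2, 6)

For a Dirichlet(α) prior with multinomial counts c, the posterior is Dirichlet(α + c) componentwise.
Subtract each count from the matching posterior parameter: 24−21=3, 25−23=2, 13−7=6.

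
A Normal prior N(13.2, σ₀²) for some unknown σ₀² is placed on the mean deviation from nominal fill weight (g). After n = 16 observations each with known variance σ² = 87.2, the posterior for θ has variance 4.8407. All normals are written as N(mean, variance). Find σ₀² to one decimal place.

σ₀² = 43.3

For the Normal–Normal model with known σ², precisions add: τ_n = τ₀ + n/σ².
So 1/σ₀² = 1/4.8407 − 16/87.2 = 0.206582 − 0.183486 = 0.023096.
Hence σ₀² = 1/0.023096 ≈ 43.3.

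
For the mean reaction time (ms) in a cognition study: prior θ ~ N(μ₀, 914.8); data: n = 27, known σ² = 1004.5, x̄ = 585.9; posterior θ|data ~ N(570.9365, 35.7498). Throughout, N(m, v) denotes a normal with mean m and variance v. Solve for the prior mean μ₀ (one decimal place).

μ₀ = 203.0

The posterior mean is a precision-weighted average: μ_n = (τ₀μ₀ + τ_data·x̄)/(τ₀+τ_data), with τ₀=1/σ₀² and τ_data=n/σ².
Here τ₀ = 1/914.8 = 0.001093 and τ_data = 27/1004.5 = 0.026879, so τ_n = 0.027972.
Rearranging for μ₀: μ₀ = (μ_n·τ_n − τ_data·x̄)/τ₀ = (570.9365·0.027972 − 0.026879·585.9) / 0.001093 = 0.221830/0.001093 ≈ 203.0.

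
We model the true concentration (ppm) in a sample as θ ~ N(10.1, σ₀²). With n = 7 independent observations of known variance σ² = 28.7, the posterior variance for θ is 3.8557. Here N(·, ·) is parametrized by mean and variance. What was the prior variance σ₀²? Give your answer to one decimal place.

Posterior precision equals prior precision plus data precision: 1/σ_n² = 1/σ₀² + n/σ².
So 1/σ₀² = 1/3.8557 − 7/28.7 = 0.259356 − 0.243902 = 0.015454.
Hence σ₀² = 1/0.015454 ≈ 64.7.

σ₀² = 64.7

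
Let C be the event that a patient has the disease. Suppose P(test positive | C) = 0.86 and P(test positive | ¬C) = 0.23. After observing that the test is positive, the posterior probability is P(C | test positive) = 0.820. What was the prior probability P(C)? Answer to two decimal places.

P(C) = 0.55

In odds form, posterior odds = prior odds × likelihood ratio, so prior odds = posterior odds ÷ LR.
Posterior odds = 0.820/(1−0.820) = 4.5556. LR = 0.86/0.23 = 3.7391.
Prior odds = 4.5556/3.7391 = 1.2184, so P(C) = 1.2184/(1+1.2184) ≈ 0.55.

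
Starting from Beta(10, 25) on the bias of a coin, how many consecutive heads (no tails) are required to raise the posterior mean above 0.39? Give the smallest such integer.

After k heads and 0 tails the posterior is Beta(10+k, 25), with mean (10+k)/(10+25+k).
Set (10+k)/(35+k) > 0.39 and solve: k > (0.39·35 − 10)/(1 − 0.39) = 5.984.
The smallest integer exceeding 5.984 is 6, and checking k=6: (16)/(41) = 0.3902 > 0.39.

k = 6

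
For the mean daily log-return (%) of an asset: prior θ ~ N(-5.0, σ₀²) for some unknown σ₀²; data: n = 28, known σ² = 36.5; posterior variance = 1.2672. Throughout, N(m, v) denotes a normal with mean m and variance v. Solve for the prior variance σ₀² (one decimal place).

σ₀² = 45.4

Posterior precision equals prior precision plus data precision: 1/σ_n² = 1/σ₀² + n/σ².
So 1/σ₀² = 1/1.2672 − 28/36.5 = 0.789141 − 0.767123 = 0.022018.
Hence σ₀² = 1/0.022018 ≈ 45.4.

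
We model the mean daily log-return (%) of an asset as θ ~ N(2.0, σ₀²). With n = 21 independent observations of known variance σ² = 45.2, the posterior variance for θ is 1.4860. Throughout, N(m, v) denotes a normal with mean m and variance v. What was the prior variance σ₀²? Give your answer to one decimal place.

For the Normal–Normal model with known σ², precisions add: τ_n = τ₀ + n/σ².
So 1/σ₀² = 1/1.4860 − 21/45.2 = 0.672948 − 0.464602 = 0.208346.
Hence σ₀² = 1/0.208346 ≈ 4.8.

σ₀² = 4.8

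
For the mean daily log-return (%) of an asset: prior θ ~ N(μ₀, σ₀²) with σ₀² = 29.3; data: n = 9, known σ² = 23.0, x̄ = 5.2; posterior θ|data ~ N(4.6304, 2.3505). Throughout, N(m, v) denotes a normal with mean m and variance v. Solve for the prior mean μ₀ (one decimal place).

μ₀ = -1.9

The posterior mean is a precision-weighted average: μ_n = (τ₀μ₀ + τ_data·x̄)/(τ₀+τ_data), with τ₀=1/σ₀² and τ_data=n/σ².
Here τ₀ = 1/29.3 = 0.034130 and τ_data = 9/23.0 = 0.391304, so τ_n = 0.425434.
Rearranging for μ₀: μ₀ = (μ_n·τ_n − τ_data·x̄)/τ₀ = (4.6304·0.425434 − 0.391304·5.2) / 0.034130 = -0.064851/0.034130 ≈ -1.9.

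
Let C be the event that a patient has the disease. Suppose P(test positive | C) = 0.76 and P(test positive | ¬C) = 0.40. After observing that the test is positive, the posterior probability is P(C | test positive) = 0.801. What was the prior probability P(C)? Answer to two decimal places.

Bayes' rule in odds form gives O(C|E) = O(C)·[P(E|C)/P(E|¬C)], hence O(C) = O(C|E)/LR.
Posterior odds = 0.801/(1−0.801) = 4.0251. LR = 0.76/0.40 = 1.9000.
Prior odds = 4.0251/1.9000 = 2.1185, so P(C) = 2.1185/(1+2.1185) ≈ 0.68.

P(C) = 0.68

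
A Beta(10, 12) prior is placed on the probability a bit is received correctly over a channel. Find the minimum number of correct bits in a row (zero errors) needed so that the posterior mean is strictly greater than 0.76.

k = 29

After k correct bits and 0 errors the posterior is Beta(10+k, 12), with mean (10+k)/(10+12+k).
Set (10+k)/(22+k) > 0.76 and solve: k > (0.76·22 − 10)/(1 − 0.76) = 28.000.
The smallest integer exceeding 28.000 is 29, and checking k=29: (39)/(51) = 0.7647 > 0.76.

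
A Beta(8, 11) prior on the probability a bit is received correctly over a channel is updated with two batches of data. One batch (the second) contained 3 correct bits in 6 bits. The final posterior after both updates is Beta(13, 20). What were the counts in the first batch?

Sequential conjugate updates are equivalent to a single update on the pooled data, so total successes = posterior α − prior α and total failures = posterior β − prior β.
Total across both batches: 13−8=5 correct bits, 20−11=9 errors.
Subtract the second batch: 5−3=2 correct bits and 9−3=6 errors.

2 correct bits and 6 errors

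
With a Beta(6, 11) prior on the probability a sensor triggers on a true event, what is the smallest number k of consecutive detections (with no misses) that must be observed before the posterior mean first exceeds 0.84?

After k detections and 0 misses the posterior is Beta(6+k, 11), with mean (6+k)/(6+11+k).
Set (6+k)/(17+k) > 0.84 and solve: k > (0.84·17 − 6)/(1 − 0.84) = 51.750.
The smallest integer exceeding 51.750 is 52, and checking k=52: (58)/(69) = 0.8406 > 0.84.

k = 52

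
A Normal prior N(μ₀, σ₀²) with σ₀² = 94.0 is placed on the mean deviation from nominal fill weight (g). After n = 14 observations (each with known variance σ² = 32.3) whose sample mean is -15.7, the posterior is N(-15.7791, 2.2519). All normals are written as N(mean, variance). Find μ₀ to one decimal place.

μ₀ = -19.0

The posterior mean is a precision-weighted average: μ_n = (τ₀μ₀ + τ_data·x̄)/(τ₀+τ_data), with τ₀=1/σ₀² and τ_data=n/σ².
Here τ₀ = 1/94.0 = 0.010638 and τ_data = 14/32.3 = 0.433437, so τ_n = 0.444075.
Rearranging for μ₀: μ₀ = (μ_n·τ_n − τ_data·x̄)/τ₀ = (-15.7791·0.444075 − 0.433437·-15.7) / 0.010638 = -0.202143/0.010638 ≈ -19.0.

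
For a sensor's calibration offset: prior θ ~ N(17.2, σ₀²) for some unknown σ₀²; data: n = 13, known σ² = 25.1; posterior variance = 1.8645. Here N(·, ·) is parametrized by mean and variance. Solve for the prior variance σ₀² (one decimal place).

Posterior precision equals prior precision plus data precision: 1/σ_n² = 1/σ₀² + n/σ².
So 1/σ₀² = 1/1.8645 − 13/25.1 = 0.536337 − 0.517928 = 0.018409.
Hence σ₀² = 1/0.018409 ≈ 54.3.

σ₀² = 54.3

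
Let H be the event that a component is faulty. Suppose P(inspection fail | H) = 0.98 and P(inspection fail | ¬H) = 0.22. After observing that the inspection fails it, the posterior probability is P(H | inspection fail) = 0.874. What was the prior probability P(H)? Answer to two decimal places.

Bayes' rule in odds form gives O(H|E) = O(H)·[P(E|H)/P(E|¬H)], hence O(H) = O(H|E)/LR.
Posterior odds = 0.874/(1−0.874) = 6.9365. LR = 0.98/0.22 = 4.4545.
Prior odds = 6.9365/4.4545 = 1.5572, so P(H) = 1.5572/(1+1.5572) ≈ 0.61.

P(H) = 0.61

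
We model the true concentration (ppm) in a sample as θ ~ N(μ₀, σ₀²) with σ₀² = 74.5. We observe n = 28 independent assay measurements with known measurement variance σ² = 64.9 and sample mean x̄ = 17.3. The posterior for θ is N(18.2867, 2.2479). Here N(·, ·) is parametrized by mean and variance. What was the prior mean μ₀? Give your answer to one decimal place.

μ₀ = 50.0

With known observation variance, the Normal–Normal posterior has precision τ_n = τ₀ + n/σ² and mean μ_n = (τ₀μ₀ + (n/σ²)x̄)/τ_n.
Here τ₀ = 1/74.5 = 0.013423 and τ_data = 28/64.9 = 0.431433, so τ_n = 0.444856.
Rearranging for μ₀: μ₀ = (μ_n·τ_n − τ_data·x̄)/τ₀ = (18.2867·0.444856 − 0.431433·17.3) / 0.013423 = 0.671157/0.013423 ≈ 50.0.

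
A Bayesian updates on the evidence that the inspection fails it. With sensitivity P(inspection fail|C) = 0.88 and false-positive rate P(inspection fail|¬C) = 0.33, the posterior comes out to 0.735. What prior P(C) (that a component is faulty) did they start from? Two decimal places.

Bayes' rule in odds form gives O(C|E) = O(C)·[P(E|C)/P(E|¬C)], hence O(C) = O(C|E)/LR.
Posterior odds = 0.735/(1−0.735) = 2.7736. LR = 0.88/0.33 = 2.6667.
Prior odds = 2.7736/2.6667 = 1.0401, so P(C) = 1.0401/(1+1.0401) ≈ 0.51.

P(C) = 0.51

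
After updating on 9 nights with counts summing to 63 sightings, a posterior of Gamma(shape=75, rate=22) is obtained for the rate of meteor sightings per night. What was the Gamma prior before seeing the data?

A Gamma(α, β) prior (rate parametrization) on a Poisson rate with n observations summing to S gives posterior Gamma(α+S, β+n).
So α = 75 − 63 = 12 and β = 22 − 9 = 13.

Gamma(shape=12, rate=13)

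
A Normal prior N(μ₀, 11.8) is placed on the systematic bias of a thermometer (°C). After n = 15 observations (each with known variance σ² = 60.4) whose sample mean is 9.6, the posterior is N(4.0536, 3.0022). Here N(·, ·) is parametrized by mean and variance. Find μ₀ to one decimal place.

μ₀ = -12.2

The posterior mean is a precision-weighted average: μ_n = (τ₀μ₀ + τ_data·x̄)/(τ₀+τ_data), with τ₀=1/σ₀² and τ_data=n/σ².
Here τ₀ = 1/11.8 = 0.084746 and τ_data = 15/60.4 = 0.248344, so τ_n = 0.333090.
Rearranging for μ₀: μ₀ = (μ_n·τ_n − τ_data·x̄)/τ₀ = (4.0536·0.333090 − 0.248344·9.6) / 0.084746 = -1.033889/0.084746 ≈ -12.2.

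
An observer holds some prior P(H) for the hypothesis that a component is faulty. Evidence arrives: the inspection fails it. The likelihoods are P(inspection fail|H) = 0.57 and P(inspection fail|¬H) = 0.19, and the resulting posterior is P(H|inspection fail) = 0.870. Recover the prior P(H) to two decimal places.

P(H) = 0.69

In odds form, posterior odds = prior odds × likelihood ratio, so prior odds = posterior odds ÷ LR.
Posterior odds = 0.870/(1−0.870) = 6.6923. LR = 0.57/0.19 = 3.0000.
Prior odds = 6.6923/3.0000 = 2.2308, so P(H) = 2.2308/(1+2.2308) ≈ 0.69.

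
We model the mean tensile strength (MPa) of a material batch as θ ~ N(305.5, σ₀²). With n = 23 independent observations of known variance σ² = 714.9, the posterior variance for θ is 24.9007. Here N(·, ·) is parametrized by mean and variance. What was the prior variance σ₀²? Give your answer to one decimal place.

σ₀² = 125.2

Posterior precision equals prior precision plus data precision: 1/σ_n² = 1/σ₀² + n/σ².
So 1/σ₀² = 1/24.9007 − 23/714.9 = 0.040160 − 0.032172 = 0.007988.
Hence σ₀² = 1/0.007988 ≈ 125.2.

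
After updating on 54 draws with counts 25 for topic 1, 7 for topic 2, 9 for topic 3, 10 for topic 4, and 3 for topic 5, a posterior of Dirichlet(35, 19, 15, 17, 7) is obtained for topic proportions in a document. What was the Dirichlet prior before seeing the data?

Dirichlet(10, 12, 6, 7, 4)

For a Dirichlet(α) prior with multinomial counts c, the posterior is Dirichlet(α + c) componentwise.
Subtract each count from the matching posterior parameter: 35−25=10, 19−7=12, 15−9=6, 17−10=7, 7−3=4.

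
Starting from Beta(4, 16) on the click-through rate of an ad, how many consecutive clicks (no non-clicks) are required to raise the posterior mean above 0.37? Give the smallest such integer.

k = 6

After k clicks and 0 non-clicks the posterior is Beta(4+k, 16), with mean (4+k)/(4+16+k).
Set (4+k)/(20+k) > 0.37 and solve: k > (0.37·20 − 4)/(1 − 0.37) = 5.397.
The smallest integer exceeding 5.397 is 6.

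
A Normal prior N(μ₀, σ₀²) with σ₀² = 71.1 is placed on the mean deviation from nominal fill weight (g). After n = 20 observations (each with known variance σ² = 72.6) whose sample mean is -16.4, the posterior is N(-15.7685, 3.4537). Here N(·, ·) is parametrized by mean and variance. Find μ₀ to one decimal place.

μ₀ = -3.4

The posterior mean is a precision-weighted average: μ_n = (τ₀μ₀ + τ_data·x̄)/(τ₀+τ_data), with τ₀=1/σ₀² and τ_data=n/σ².
Here τ₀ = 1/71.1 = 0.014065 and τ_data = 20/72.6 = 0.275482, so τ_n = 0.289547.
Rearranging for μ₀: μ₀ = (μ_n·τ_n − τ_data·x̄)/τ₀ = (-15.7685·0.289547 − 0.275482·-16.4) / 0.014065 = -0.047817/0.014065 ≈ -3.4.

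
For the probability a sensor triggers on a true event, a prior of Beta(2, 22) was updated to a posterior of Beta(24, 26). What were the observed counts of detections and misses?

Under Beta–binomial conjugacy the posterior parameters are (a+s, b+f).
So s = 24 − 2 = 22 and f = 26 − 22 = 4.

22 detections and 4 misses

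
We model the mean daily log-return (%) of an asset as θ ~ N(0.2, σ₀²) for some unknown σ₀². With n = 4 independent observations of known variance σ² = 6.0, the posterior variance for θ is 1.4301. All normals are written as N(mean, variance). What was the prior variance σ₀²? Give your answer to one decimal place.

σ₀² = 30.7

Posterior precision equals prior precision plus data precision: 1/σ_n² = 1/σ₀² + n/σ².
So 1/σ₀² = 1/1.4301 − 4/6.0 = 0.699252 − 0.666667 = 0.032585.
Hence σ₀² = 1/0.032585 ≈ 30.7.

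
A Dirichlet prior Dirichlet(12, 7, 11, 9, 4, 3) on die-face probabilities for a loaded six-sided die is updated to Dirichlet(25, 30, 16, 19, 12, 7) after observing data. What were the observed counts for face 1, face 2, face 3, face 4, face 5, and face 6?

counts (13, 23, 5, 10, 8, 4)

For a Dirichlet(α) prior with multinomial counts c, the posterior is Dirichlet(α + c) componentwise.
Counts are posterior − prior componentwise: 25−12=13, 30−7=23, 16−11=5, 19−9=10, 12−4=8, 7−3=4.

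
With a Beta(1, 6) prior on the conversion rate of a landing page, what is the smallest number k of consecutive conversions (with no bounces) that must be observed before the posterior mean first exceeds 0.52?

After k conversions and 0 bounces the posterior is Beta(1+k, 6), with mean (1+k)/(1+6+k).
Set (1+k)/(7+k) > 0.52 and solve: k > (0.52·7 − 1)/(1 − 0.52) = 5.500.
The smallest integer exceeding 5.500 is 6, and checking k=6: (7)/(13) = 0.5385 > 0.52.

k = 6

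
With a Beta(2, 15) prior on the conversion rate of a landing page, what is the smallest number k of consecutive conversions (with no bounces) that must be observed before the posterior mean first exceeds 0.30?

After k conversions and 0 bounces the posterior is Beta(2+k, 15), with mean (2+k)/(2+15+k).
Set (2+k)/(17+k) > 0.30 and solve: k > (0.30·17 − 2)/(1 − 0.30) = 4.429.
The smallest integer exceeding 4.429 is 5.

k = 5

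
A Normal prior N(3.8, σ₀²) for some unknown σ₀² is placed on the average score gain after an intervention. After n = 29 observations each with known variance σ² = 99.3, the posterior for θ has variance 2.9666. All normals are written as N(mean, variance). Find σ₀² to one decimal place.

σ₀² = 22.2

Posterior precision equals prior precision plus data precision: 1/σ_n² = 1/σ₀² + n/σ².
So 1/σ₀² = 1/2.9666 − 29/99.3 = 0.337086 − 0.292044 = 0.045042.
Hence σ₀² = 1/0.045042 ≈ 22.2.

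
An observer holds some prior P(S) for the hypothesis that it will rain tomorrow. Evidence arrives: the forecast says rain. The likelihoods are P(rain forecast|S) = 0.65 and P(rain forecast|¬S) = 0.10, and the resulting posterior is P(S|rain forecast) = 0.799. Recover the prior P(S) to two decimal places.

P(S) = 0.38

In odds form, posterior odds = prior odds × likelihood ratio, so prior odds = posterior odds ÷ LR.
Posterior odds = 0.799/(1−0.799) = 3.9751. LR = 0.65/0.10 = 6.5000.
Prior odds = 3.9751/6.5000 = 0.6116, so P(S) = 0.6116/(1+0.6116) ≈ 0.38.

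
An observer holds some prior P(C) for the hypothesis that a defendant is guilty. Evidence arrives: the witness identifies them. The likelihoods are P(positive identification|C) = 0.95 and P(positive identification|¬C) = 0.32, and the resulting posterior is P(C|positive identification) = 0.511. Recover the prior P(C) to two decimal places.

P(C) = 0.26

In odds form, posterior odds = prior odds × likelihood ratio, so prior odds = posterior odds ÷ LR.
Posterior odds = 0.511/(1−0.511) = 1.0450. LR = 0.95/0.32 = 2.9688.
Prior odds = 1.0450/2.9688 = 0.3520, so P(C) = 0.3520/(1+0.3520) ≈ 0.26.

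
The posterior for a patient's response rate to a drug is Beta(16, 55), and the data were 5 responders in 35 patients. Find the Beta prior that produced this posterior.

Beta(11, 25)

Under Beta–binomial conjugacy the posterior parameters are (a+s, b+f).
Subtract the data counts: 16−5=11, 55−30=25.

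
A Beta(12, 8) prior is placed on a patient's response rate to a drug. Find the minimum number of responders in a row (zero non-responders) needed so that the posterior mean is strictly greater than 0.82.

After k responders and 0 non-responders the posterior is Beta(12+k, 8), with mean (12+k)/(12+8+k).
Set (12+k)/(20+k) > 0.82 and solve: k > (0.82·20 − 12)/(1 − 0.82) = 24.444.
The smallest integer exceeding 24.444 is 25, and checking k=25: (37)/(45) = 0.8222 > 0.82.

k = 25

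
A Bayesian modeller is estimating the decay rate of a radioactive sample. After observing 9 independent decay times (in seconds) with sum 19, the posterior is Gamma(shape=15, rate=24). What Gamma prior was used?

For an exponential likelihood with a Gamma(α, β) prior on the rate, n observations with total T give posterior Gamma(α+n, β+T).
So α = 15 − 9 = 6 and β = 24 − 19 = 5.

Gamma(shape=6, rate=5)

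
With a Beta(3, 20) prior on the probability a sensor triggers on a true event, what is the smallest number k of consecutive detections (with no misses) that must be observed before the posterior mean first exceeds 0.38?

k = 10

After k detections and 0 misses the posterior is Beta(3+k, 20), with mean (3+k)/(3+20+k).
Set (3+k)/(23+k) > 0.38 and solve: k > (0.38·23 − 3)/(1 − 0.38) = 9.258.
The smallest integer exceeding 9.258 is 10, and checking k=10: (13)/(33) = 0.3939 > 0.38.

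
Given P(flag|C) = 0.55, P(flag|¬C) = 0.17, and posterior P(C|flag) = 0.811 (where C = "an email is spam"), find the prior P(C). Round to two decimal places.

P(C) = 0.57

In odds form, posterior odds = prior odds × likelihood ratio, so prior odds = posterior odds ÷ LR.
Posterior odds = 0.811/(1−0.811) = 4.2910. LR = 0.55/0.17 = 3.2353.
Prior odds = 4.2910/3.2353 = 1.3263, so P(C) = 1.3263/(1+1.3263) ≈ 0.57.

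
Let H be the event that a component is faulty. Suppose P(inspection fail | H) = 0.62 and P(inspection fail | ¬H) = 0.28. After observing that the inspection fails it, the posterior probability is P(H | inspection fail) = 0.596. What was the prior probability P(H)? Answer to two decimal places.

Bayes' rule in odds form gives O(H|E) = O(H)·[P(E|H)/P(E|¬H)], hence O(H) = O(H|E)/LR.
Posterior odds = 0.596/(1−0.596) = 1.4752. LR = 0.62/0.28 = 2.2143.
Prior odds = 1.4752/2.2143 = 0.6662, so P(H) = 0.6662/(1+0.6662) ≈ 0.40.

P(H) = 0.40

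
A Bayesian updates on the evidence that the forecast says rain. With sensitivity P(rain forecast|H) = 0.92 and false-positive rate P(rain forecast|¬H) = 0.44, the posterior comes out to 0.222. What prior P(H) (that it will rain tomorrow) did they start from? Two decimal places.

In odds form, posterior odds = prior odds × likelihood ratio, so prior odds = posterior odds ÷ LR.
Posterior odds = 0.222/(1−0.222) = 0.2853. LR = 0.92/0.44 = 2.0909.
Prior odds = 0.2853/2.0909 = 0.1364, so P(H) = 0.1364/(1+0.1364) ≈ 0.12.

P(H) = 0.12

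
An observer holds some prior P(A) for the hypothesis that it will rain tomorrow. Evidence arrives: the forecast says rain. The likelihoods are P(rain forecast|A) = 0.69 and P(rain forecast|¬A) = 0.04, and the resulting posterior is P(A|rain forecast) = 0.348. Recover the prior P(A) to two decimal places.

In odds form, posterior odds = prior odds × likelihood ratio, so prior odds = posterior odds ÷ LR.
Posterior odds = 0.348/(1−0.348) = 0.5337. LR = 0.69/0.04 = 17.2500.
Prior odds = 0.5337/17.2500 = 0.0309, so P(A) = 0.0309/(1+0.0309) ≈ 0.03.

P(A) = 0.03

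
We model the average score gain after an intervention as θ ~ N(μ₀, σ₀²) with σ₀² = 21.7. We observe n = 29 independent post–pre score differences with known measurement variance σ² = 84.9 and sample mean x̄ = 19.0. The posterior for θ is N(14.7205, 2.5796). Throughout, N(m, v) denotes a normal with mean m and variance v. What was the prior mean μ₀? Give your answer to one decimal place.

With known observation variance, the Normal–Normal posterior has precision τ_n = τ₀ + n/σ² and mean μ_n = (τ₀μ₀ + (n/σ²)x̄)/τ_n.
Here τ₀ = 1/21.7 = 0.046083 and τ_data = 29/84.9 = 0.341578, so τ_n = 0.387661.
Rearranging for μ₀: μ₀ = (μ_n·τ_n − τ_data·x̄)/τ₀ = (14.7205·0.387661 − 0.341578·19.0) / 0.046083 = -0.783418/0.046083 ≈ -17.0.

μ₀ = -17.0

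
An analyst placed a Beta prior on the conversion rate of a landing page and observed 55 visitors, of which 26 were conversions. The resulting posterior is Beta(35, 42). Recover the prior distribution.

Under Beta–binomial conjugacy the posterior parameters are (a+s, b+f).
Subtract the data counts: 35−26=9, 42−29=13.

Beta(9, 13)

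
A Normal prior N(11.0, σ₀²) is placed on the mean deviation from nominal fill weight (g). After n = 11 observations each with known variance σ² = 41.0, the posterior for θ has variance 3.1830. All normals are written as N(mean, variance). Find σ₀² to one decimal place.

σ₀² = 21.8

Posterior precision equals prior precision plus data precision: 1/σ_n² = 1/σ₀² + n/σ².
So 1/σ₀² = 1/3.1830 − 11/41.0 = 0.314169 − 0.268293 = 0.045876.
Hence σ₀² = 1/0.045876 ≈ 21.8.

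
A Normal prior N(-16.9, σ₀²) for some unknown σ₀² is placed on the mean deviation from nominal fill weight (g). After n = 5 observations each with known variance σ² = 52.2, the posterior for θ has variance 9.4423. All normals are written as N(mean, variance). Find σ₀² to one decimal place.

Posterior precision equals prior precision plus data precision: 1/σ_n² = 1/σ₀² + n/σ².
So 1/σ₀² = 1/9.4423 − 5/52.2 = 0.105906 − 0.095785 = 0.010121.
Hence σ₀² = 1/0.010121 ≈ 98.8.

σ₀² = 98.8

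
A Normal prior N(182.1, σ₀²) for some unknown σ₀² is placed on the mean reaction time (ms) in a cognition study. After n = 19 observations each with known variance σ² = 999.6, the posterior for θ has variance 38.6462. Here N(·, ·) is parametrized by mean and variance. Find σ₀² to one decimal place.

σ₀² = 145.6

For the Normal–Normal model with known σ², precisions add: τ_n = τ₀ + n/σ².
So 1/σ₀² = 1/38.6462 − 19/999.6 = 0.025876 − 0.019008 = 0.006868.
Hence σ₀² = 1/0.006868 ≈ 145.6.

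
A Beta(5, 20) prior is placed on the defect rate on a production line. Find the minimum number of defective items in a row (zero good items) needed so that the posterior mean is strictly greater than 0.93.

k = 261

After k defective items and 0 good items the posterior is Beta(5+k, 20), with mean (5+k)/(5+20+k).
Set (5+k)/(25+k) > 0.93 and solve: k > (0.93·25 − 5)/(1 − 0.93) = 260.714.
The smallest integer exceeding 260.714 is 261, and checking k=261: (266)/(286) = 0.9301 > 0.93.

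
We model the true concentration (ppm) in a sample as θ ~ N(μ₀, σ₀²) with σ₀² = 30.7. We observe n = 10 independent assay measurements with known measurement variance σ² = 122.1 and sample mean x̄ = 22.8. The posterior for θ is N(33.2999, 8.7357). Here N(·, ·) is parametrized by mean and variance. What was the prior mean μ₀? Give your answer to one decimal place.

μ₀ = 59.7

The posterior mean is a precision-weighted average: μ_n = (τ₀μ₀ + τ_data·x̄)/(τ₀+τ_data), with τ₀=1/σ₀² and τ_data=n/σ².
Here τ₀ = 1/30.7 = 0.032573 and τ_data = 10/122.1 = 0.081900, so τ_n = 0.114473.
Rearranging for μ₀: μ₀ = (μ_n·τ_n − τ_data·x̄)/τ₀ = (33.2999·0.114473 − 0.081900·22.8) / 0.032573 = 1.944619/0.032573 ≈ 59.7.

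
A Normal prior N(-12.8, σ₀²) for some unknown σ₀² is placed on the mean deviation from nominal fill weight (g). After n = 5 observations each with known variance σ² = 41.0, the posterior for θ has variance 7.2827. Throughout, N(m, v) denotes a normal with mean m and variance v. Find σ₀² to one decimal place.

σ₀² = 65.1

For the Normal–Normal model with known σ², precisions add: τ_n = τ₀ + n/σ².
So 1/σ₀² = 1/7.2827 − 5/41.0 = 0.137312 − 0.121951 = 0.015361.
Hence σ₀² = 1/0.015361 ≈ 65.1.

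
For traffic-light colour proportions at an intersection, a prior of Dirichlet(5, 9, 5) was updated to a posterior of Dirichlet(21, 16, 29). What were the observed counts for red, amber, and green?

For a Dirichlet(α) prior with multinomial counts c, the posterior is Dirichlet(α + c) componentwise.
Counts are posterior − prior componentwise: 21−5=16, 16−9=7, 29−5=24.

counts (16, 7, 24)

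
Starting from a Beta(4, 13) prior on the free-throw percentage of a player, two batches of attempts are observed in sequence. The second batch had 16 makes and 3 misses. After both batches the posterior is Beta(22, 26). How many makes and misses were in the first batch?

2 makes and 10 misses

Because Beta–binomial updating is additive in the counts, the combined data contributed (α_post−α_prior, β_post−β_prior) successes and failures.
Total across both batches: 22−4=18 makes, 26−13=13 misses.
Subtract the second batch: 18−16=2 makes and 13−3=10 misses.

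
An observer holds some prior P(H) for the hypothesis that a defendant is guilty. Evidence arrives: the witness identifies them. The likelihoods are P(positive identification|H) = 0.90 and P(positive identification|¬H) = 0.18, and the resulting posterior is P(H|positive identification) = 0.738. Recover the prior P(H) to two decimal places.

P(H) = 0.36

Bayes' rule in odds form gives O(H|E) = O(H)·[P(E|H)/P(E|¬H)], hence O(H) = O(H|E)/LR.
Posterior odds = 0.738/(1−0.738) = 2.8168. LR = 0.90/0.18 = 5.0000.
Prior odds = 2.8168/5.0000 = 0.5634, so P(H) = 0.5634/(1+0.5634) ≈ 0.36.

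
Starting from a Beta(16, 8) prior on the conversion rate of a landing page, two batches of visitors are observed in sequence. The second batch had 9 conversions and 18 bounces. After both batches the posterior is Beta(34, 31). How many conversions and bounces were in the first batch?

9 conversions and 5 bounces

Because Beta–binomial updating is additive in the counts, the combined data contributed (α_post−α_prior, β_post−β_prior) successes and failures.
Total across both batches: 34−16=18 conversions, 31−8=23 bounces.
Subtract the second batch: 18−9=9 conversions and 23−18=5 bounces.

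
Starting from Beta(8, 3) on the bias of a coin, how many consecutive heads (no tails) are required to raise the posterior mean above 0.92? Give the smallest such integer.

After k heads and 0 tails the posterior is Beta(8+k, 3), with mean (8+k)/(8+3+k).
Set (8+k)/(11+k) > 0.92 and solve: k > (0.92·11 − 8)/(1 − 0.92) = 26.500.
The smallest integer exceeding 26.500 is 27.

k = 27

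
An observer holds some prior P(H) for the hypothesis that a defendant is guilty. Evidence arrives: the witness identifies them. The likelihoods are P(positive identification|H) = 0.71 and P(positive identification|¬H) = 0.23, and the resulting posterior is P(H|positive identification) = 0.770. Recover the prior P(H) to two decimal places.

P(H) = 0.52

In odds form, posterior odds = prior odds × likelihood ratio, so prior odds = posterior odds ÷ LR.
Posterior odds = 0.770/(1−0.770) = 3.3478. LR = 0.71/0.23 = 3.0870.
Prior odds = 3.3478/3.0870 = 1.0845, so P(H) = 1.0845/(1+1.0845) ≈ 0.52.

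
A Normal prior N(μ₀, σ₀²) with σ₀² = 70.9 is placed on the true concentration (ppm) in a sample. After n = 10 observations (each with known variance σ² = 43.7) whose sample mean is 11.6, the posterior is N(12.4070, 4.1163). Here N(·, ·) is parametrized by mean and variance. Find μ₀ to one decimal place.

μ₀ = 25.5

The posterior mean is a precision-weighted average: μ_n = (τ₀μ₀ + τ_data·x̄)/(τ₀+τ_data), with τ₀=1/σ₀² and τ_data=n/σ².
Here τ₀ = 1/70.9 = 0.014104 and τ_data = 10/43.7 = 0.228833, so τ_n = 0.242937.
Rearranging for μ₀: μ₀ = (μ_n·τ_n − τ_data·x̄)/τ₀ = (12.4070·0.242937 − 0.228833·11.6) / 0.014104 = 0.359657/0.014104 ≈ 25.5.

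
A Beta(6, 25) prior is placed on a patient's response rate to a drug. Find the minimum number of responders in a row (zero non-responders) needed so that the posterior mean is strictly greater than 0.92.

k = 282

After k responders and 0 non-responders the posterior is Beta(6+k, 25), with mean (6+k)/(6+25+k).
Set (6+k)/(31+k) > 0.92 and solve: k > (0.92·31 − 6)/(1 − 0.92) = 281.500.
The smallest integer exceeding 281.500 is 282.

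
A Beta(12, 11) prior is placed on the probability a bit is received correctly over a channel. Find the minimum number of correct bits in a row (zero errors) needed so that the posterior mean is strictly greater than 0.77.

k = 25

After k correct bits and 0 errors the posterior is Beta(12+k, 11), with mean (12+k)/(12+11+k).
Set (12+k)/(23+k) > 0.77 and solve: k > (0.77·23 − 12)/(1 − 0.77) = 24.826.
The smallest integer exceeding 24.826 is 25, and checking k=25: (37)/(48) = 0.7708 > 0.77.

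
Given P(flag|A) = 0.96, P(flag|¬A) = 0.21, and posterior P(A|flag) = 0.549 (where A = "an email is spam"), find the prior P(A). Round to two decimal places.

P(A) = 0.21

In odds form, posterior odds = prior odds × likelihood ratio, so prior odds = posterior odds ÷ LR.
Posterior odds = 0.549/(1−0.549) = 1.2173. LR = 0.96/0.21 = 4.5714.
Prior odds = 1.2173/4.5714 = 0.2663, so P(A) = 0.2663/(1+0.2663) ≈ 0.21.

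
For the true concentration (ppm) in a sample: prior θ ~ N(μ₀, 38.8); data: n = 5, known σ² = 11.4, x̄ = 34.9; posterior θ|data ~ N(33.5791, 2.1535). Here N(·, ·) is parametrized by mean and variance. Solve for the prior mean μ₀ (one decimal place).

The posterior mean is a precision-weighted average: μ_n = (τ₀μ₀ + τ_data·x̄)/(τ₀+τ_data), with τ₀=1/σ₀² and τ_data=n/σ².
Here τ₀ = 1/38.8 = 0.025773 and τ_data = 5/11.4 = 0.438596, so τ_n = 0.464369.
Rearranging for μ₀: μ₀ = (μ_n·τ_n − τ_data·x̄)/τ₀ = (33.5791·0.464369 − 0.438596·34.9) / 0.025773 = 0.286093/0.025773 ≈ 11.1.

μ₀ = 11.1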